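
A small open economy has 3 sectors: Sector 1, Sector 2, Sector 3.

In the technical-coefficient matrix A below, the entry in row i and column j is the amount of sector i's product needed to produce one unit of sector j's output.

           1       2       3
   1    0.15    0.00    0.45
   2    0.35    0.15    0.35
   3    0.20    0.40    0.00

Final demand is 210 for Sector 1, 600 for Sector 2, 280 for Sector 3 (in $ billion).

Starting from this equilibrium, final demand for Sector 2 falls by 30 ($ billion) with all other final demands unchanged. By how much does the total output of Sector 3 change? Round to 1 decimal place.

Δx_3 = -22.0

I − A =
  [   0.85     0.00    -0.45]
  [  -0.35     0.85    -0.35]
  [  -0.20    -0.40     1.00]
Cofactors of I−A, C_ij = (−1)^(i+j)·(minor ij) (rows/columns in the sector order above):
  C_11 = (0.85)(1.00) − (-0.35)(-0.40) = 0.7100
  C_12 = −[(-0.35)(1.00) − (-0.35)(-0.20)] = 0.4200
  C_13 = (-0.35)(-0.40) − (0.85)(-0.20) = 0.3100
  C_21 = −[(0.00)(1.00) − (-0.45)(-0.40)] = 0.1800
  C_22 = (0.85)(1.00) − (-0.45)(-0.20) = 0.7600
  C_23 = −[(0.85)(-0.40) − (0.00)(-0.20)] = 0.3400
  C_31 = (0.00)(-0.35) − (-0.45)(0.85) = 0.3825
  C_32 = −[(0.85)(-0.35) − (-0.45)(-0.35)] = 0.4550
  C_33 = (0.85)(0.85) − (0.00)(-0.35) = 0.7225
det(I−A) = Σ_j (I−A)_1j·C_1j = (0.85)(0.7100) + (0.00)(0.4200) + (-0.45)(0.3100) = 0.4640
adj(I−A) = Cᵀ =
  [ 0.7100   0.1800   0.3825]
  [ 0.4200   0.7600   0.4550]
  [ 0.3100   0.3400   0.7225]
(I − A)⁻¹ = adj(I−A) / det(I−A) ≈
  [   1.5302     0.3879     0.8244]
  [   0.9052     1.6379     0.9806]
  [   0.6681     0.7328     1.5571]
Δx = (I − A)⁻¹ Δd with Δd having -30 in the Sector 2 component and 0 elsewhere.
So Δx_3 = L_32 · (-30), where L_32 = adj(I−A)_32 / det(I−A) = 0.3400 / 0.4640.
Δx_3 = 0.3400 × (-30) / 0.4640 = -10.20 / 0.4640 ≈ -22.0.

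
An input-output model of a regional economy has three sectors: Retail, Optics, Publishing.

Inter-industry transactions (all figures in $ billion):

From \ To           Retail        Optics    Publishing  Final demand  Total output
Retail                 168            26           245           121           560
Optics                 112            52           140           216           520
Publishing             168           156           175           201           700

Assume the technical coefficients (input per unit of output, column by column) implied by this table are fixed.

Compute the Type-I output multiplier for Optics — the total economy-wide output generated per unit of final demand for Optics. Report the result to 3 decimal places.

Technical coefficients a_ij = z_ij / X_j:
  a_11 = 168/560 = 0.30, a_21 = 112/560 = 0.20, a_31 = 168/560 = 0.30
  a_12 = 26/520 = 0.05, a_22 = 52/520 = 0.10, a_32 = 156/520 = 0.30
  a_13 = 245/700 = 0.35, a_23 = 140/700 = 0.20, a_33 = 175/700 = 0.25
I − A =
  [   0.70    -0.05    -0.35]
  [  -0.20     0.90    -0.20]
  [  -0.30    -0.30     0.75]
Cofactors of I−A, C_ij = (−1)^(i+j)·(minor ij) (rows/columns in the sector order above):
  C_11 = (0.90)(0.75) − (-0.20)(-0.30) = 0.6150
  C_12 = −[(-0.20)(0.75) − (-0.20)(-0.30)] = 0.2100
  C_13 = (-0.20)(-0.30) − (0.90)(-0.30) = 0.3300
  C_21 = −[(-0.05)(0.75) − (-0.35)(-0.30)] = 0.1425
  C_22 = (0.70)(0.75) − (-0.35)(-0.30) = 0.4200
  C_23 = −[(0.70)(-0.30) − (-0.05)(-0.30)] = 0.2250
  C_31 = (-0.05)(-0.20) − (-0.35)(0.90) = 0.3250
  C_32 = −[(0.70)(-0.20) − (-0.35)(-0.20)] = 0.2100
  C_33 = (0.70)(0.90) − (-0.05)(-0.20) = 0.6200
det(I−A) = Σ_j (I−A)_1j·C_1j = (0.70)(0.6150) + (-0.05)(0.2100) + (-0.35)(0.3300) = 0.3045
adj(I−A) = Cᵀ =
  [ 0.6150   0.1425   0.3250]
  [ 0.2100   0.4200   0.2100]
  [ 0.3300   0.2250   0.6200]
(I − A)⁻¹ = adj(I−A) / det(I−A) ≈
  [   2.0197     0.4680     1.0673]
  [   0.6897     1.3793     0.6897]
  [   1.0837     0.7389     2.0361]
The output multiplier for sector j is the column-j sum of the Leontief inverse (I − A)⁻¹ = adj(I−A) / det(I−A).
Column 2 of adj(I−A): (0.1425, 0.4200, 0.2250); det(I−A) = 0.3045.
m_2 = (0.1425 + 0.4200 + 0.2250) / 0.3045 = 0.7875 / 0.3045 ≈ 2.586.

m_2 = 2.586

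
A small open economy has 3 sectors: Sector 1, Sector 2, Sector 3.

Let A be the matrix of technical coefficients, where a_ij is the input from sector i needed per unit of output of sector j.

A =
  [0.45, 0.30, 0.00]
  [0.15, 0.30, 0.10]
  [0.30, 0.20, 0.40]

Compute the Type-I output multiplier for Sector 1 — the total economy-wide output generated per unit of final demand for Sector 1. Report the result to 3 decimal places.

m_1 = 4.130

I − A =
  [   0.55    -0.30     0.00]
  [  -0.15     0.70    -0.10]
  [  -0.30    -0.20     0.60]
Cofactors of I−A, C_ij = (−1)^(i+j)·(minor ij) (rows/columns in the sector order above):
  C_11 = (0.70)(0.60) − (-0.10)(-0.20) = 0.4000
  C_12 = −[(-0.15)(0.60) − (-0.10)(-0.30)] = 0.1200
  C_13 = (-0.15)(-0.20) − (0.70)(-0.30) = 0.2400
  C_21 = −[(-0.30)(0.60) − (0.00)(-0.20)] = 0.1800
  C_22 = (0.55)(0.60) − (0.00)(-0.30) = 0.3300
  C_23 = −[(0.55)(-0.20) − (-0.30)(-0.30)] = 0.2000
  C_31 = (-0.30)(-0.10) − (0.00)(0.70) = 0.0300
  C_32 = −[(0.55)(-0.10) − (0.00)(-0.15)] = 0.0550
  C_33 = (0.55)(0.70) − (-0.30)(-0.15) = 0.3400
det(I−A) = Σ_j (I−A)_1j·C_1j = (0.55)(0.4000) + (-0.30)(0.1200) + (0.00)(0.2400) = 0.1840
adj(I−A) = Cᵀ =
  [ 0.4000   0.1800   0.0300]
  [ 0.1200   0.3300   0.0550]
  [ 0.2400   0.2000   0.3400]
(I − A)⁻¹ = adj(I−A) / det(I−A) ≈
  [   2.1739     0.9783     0.1630]
  [   0.6522     1.7935     0.2989]
  [   1.3043     1.0870     1.8478]
The output multiplier for sector j is the column-j sum of the Leontief inverse (I − A)⁻¹ = adj(I−A) / det(I−A).
Column 1 of adj(I−A): (0.4000, 0.1200, 0.2400); det(I−A) = 0.1840.
m_1 = (0.4000 + 0.1200 + 0.2400) / 0.1840 = 0.76 / 0.1840 ≈ 4.130.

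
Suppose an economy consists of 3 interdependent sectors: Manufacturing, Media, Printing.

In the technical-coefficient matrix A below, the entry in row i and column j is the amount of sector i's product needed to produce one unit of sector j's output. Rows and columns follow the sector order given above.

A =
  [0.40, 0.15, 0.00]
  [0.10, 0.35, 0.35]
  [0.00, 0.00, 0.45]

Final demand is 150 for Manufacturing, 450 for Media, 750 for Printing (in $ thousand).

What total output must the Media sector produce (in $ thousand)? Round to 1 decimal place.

x_2 = 1523.6

I − A =
  [   0.60    -0.15     0.00]
  [  -0.10     0.65    -0.35]
  [   0.00     0.00     0.55]
Cofactors of I−A, C_ij = (−1)^(i+j)·(minor ij) (rows/columns in the sector order above):
  C_11 = (0.65)(0.55) − (-0.35)(0.00) = 0.3575
  C_12 = −[(-0.10)(0.55) − (-0.35)(0.00)] = 0.0550
  C_13 = (-0.10)(0.00) − (0.65)(0.00) = 0.0000
  C_21 = −[(-0.15)(0.55) − (0.00)(0.00)] = 0.0825
  C_22 = (0.60)(0.55) − (0.00)(0.00) = 0.3300
  C_23 = −[(0.60)(0.00) − (-0.15)(0.00)] = 0.0000
  C_31 = (-0.15)(-0.35) − (0.00)(0.65) = 0.0525
  C_32 = −[(0.60)(-0.35) − (0.00)(-0.10)] = 0.2100
  C_33 = (0.60)(0.65) − (-0.15)(-0.10) = 0.3750
det(I−A) = Σ_j (I−A)_1j·C_1j = (0.60)(0.3575) + (-0.15)(0.0550) + (0.00)(0.0000) = 0.20625
adj(I−A) = Cᵀ =
  [ 0.3575   0.0825   0.0525]
  [ 0.0550   0.3300   0.2100]
  [ 0.0000   0.0000   0.3750]
(I − A)⁻¹ = adj(I−A) / det(I−A) ≈
  [   1.7333     0.4000     0.2545]
  [   0.2667     1.6000     1.0182]
  [   0.0000     0.0000     1.8182]
x = (I − A)⁻¹ d = adj(I−A)·d / det(I−A), with det(I−A) = 0.20625:
  x_1 = (0.3575·150 + 0.0825·450 + 0.0525·750) / 0.20625 = 130.125 / 0.20625 ≈ 630.9
  x_2 = (0.0550·150 + 0.3300·450 + 0.2100·750) / 0.20625 = 314.25 / 0.20625 ≈ 1523.6
  x_3 = (0.0000·150 + 0.0000·450 + 0.3750·750) / 0.20625 = 281.25 / 0.20625 ≈ 1363.6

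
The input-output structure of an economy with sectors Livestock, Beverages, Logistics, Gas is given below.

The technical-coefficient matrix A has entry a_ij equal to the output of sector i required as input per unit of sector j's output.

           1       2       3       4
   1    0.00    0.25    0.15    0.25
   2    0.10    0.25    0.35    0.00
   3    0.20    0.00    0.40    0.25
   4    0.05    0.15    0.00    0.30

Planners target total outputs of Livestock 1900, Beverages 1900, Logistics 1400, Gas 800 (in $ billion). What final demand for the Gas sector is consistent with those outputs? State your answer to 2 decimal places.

d_4 = 180.00

I − A =
  [   1.00    -0.25    -0.15    -0.25]
  [  -0.10     0.75    -0.35     0.00]
  [  -0.20     0.00     0.60    -0.25]
  [  -0.05    -0.15     0.00     0.70]
d = (I − A) x:
  d_1 = (+1.00)·1900 + (-0.25)·1900 + (-0.15)·1400 + (-0.25)·800 = 1015.00
  d_2 = (-0.10)·1900 + (+0.75)·1900 + (-0.35)·1400 + (+0.00)·800 = 745.00
  d_3 = (-0.20)·1900 + (+0.00)·1900 + (+0.60)·1400 + (-0.25)·800 = 260.00
  d_4 = (-0.05)·1900 + (-0.15)·1900 + (+0.00)·1400 + (+0.70)·800 = 180.00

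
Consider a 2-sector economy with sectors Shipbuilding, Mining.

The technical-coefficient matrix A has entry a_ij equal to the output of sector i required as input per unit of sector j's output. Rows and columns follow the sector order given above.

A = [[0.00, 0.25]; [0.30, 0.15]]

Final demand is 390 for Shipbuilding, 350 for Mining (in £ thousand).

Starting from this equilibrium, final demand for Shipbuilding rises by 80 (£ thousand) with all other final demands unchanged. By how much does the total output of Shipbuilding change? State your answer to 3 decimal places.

Δx_1 = 87.742

I − A =
  [   1.00    -0.25]
  [  -0.30     0.85]
det(I−A) = (1.00)(0.85) − (-0.25)(-0.30) = 0.7750
adj(I−A) = [[0.85, 0.25], [0.30, 1.00]]
(I − A)⁻¹ = adj(I−A) / det(I−A) ≈
  [   1.0968     0.3226]
  [   0.3871     1.2903]
Δx = (I − A)⁻¹ Δd with Δd having +80 in the Shipbuilding component and 0 elsewhere.
So Δx_1 = L_11 · (+80), where L_11 = adj(I−A)_11 / det(I−A) = 0.85 / 0.7750.
Δx_1 = 0.85 × (+80) / 0.7750 = 68.00 / 0.7750 ≈ 87.742.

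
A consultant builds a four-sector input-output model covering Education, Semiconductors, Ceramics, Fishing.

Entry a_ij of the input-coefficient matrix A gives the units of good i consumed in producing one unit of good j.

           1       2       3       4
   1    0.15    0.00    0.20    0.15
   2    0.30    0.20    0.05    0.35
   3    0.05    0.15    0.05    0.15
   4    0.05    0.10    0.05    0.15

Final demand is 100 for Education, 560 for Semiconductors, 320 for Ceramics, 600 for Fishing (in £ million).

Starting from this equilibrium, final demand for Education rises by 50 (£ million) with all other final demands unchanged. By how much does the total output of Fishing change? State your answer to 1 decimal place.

Δx_4 = 7.4

I − A =
  [   0.85     0.00    -0.20    -0.15]
  [  -0.30     0.80    -0.05    -0.35]
  [  -0.05    -0.15     0.95    -0.15]
  [  -0.05    -0.10    -0.05     0.85]
Compute the cofactors C_ij = (−1)^(i+j)·(3×3 minor ij) of I−A; the adjugate is their transpose:
adj(I−A) = Cᵀ =
  [ 0.597000   0.043875   0.135750   0.147375]
  [ 0.260000   0.662500   0.107375   0.337625]
  [ 0.083625   0.120750   0.537750   0.159375]
  [ 0.070625   0.087625   0.052250   0.622625]
det(I−A) = Σ_j (I−A)_1j·C_1j = (0.85)(0.597000) + (0.00)(0.260000) + (-0.20)(0.083625) + (-0.15)(0.070625) = 0.48013125
(I − A)⁻¹ = adj(I−A) / det(I−A) ≈
  [   1.2434     0.0914     0.2827     0.3069]
  [   0.5415     1.3798     0.2236     0.7032]
  [   0.1742     0.2515     1.1200     0.3319]
  [   0.1471     0.1825     0.1088     1.2968]
Δx = (I − A)⁻¹ Δd with Δd having +50 in the Education component and 0 elsewhere.
So Δx_4 = L_41 · (+50), where L_41 = adj(I−A)_41 / det(I−A) = 0.070625 / 0.48013125.
Δx_4 = 0.070625 × (+50) / 0.48013125 = 3.53125 / 0.48013125 ≈ 7.4.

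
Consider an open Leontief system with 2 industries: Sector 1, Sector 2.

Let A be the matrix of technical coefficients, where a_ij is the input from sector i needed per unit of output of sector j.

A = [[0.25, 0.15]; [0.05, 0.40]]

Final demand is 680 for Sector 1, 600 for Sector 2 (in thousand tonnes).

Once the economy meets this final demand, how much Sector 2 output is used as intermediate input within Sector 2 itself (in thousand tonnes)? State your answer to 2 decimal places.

z_22 = 437.51

I − A =
  [   0.75    -0.15]
  [  -0.05     0.60]
det(I−A) = (0.75)(0.60) − (-0.15)(-0.05) = 0.4425
adj(I−A) = [[0.60, 0.15], [0.05, 0.75]]
(I − A)⁻¹ = adj(I−A) / det(I−A) ≈
  [   1.3559     0.3390]
  [   0.1130     1.6949]
First solve x = (I − A)⁻¹ d = adj(I−A)·d / det(I−A); in particular x_2 = (0.05·680 + 0.75·600) / 0.4425 = 484.00 / 0.4425 ≈ 1093.7853.
Intermediate flow from 2 to 2: z_22 = a_22 · x_2 = 0.40 × 484.00 / 0.4425 = 193.60 / 0.4425 ≈ 437.51.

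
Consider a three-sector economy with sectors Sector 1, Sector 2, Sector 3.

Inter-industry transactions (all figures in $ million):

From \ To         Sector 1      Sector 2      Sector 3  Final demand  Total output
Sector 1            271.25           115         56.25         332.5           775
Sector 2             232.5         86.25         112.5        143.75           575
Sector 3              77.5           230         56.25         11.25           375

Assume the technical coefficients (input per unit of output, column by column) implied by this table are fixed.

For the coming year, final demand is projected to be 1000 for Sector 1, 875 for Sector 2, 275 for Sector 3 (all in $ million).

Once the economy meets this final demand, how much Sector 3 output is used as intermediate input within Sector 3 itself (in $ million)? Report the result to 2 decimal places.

Technical coefficients a_ij = z_ij / X_j:
  a_11 = 271.25/775 = 0.35, a_21 = 232.5/775 = 0.30, a_31 = 77.5/775 = 0.10
  a_12 = 115/575 = 0.20, a_22 = 86.25/575 = 0.15, a_32 = 230/575 = 0.40
  a_13 = 56.25/375 = 0.15, a_23 = 112.5/375 = 0.30, a_33 = 56.25/375 = 0.15
I − A =
  [   0.65    -0.20    -0.15]
  [  -0.30     0.85    -0.30]
  [  -0.10    -0.40     0.85]
Cofactors of I−A, C_ij = (−1)^(i+j)·(minor ij) (rows/columns in the sector order above):
  C_11 = (0.85)(0.85) − (-0.30)(-0.40) = 0.6025
  C_12 = −[(-0.30)(0.85) − (-0.30)(-0.10)] = 0.2850
  C_13 = (-0.30)(-0.40) − (0.85)(-0.10) = 0.2050
  C_21 = −[(-0.20)(0.85) − (-0.15)(-0.40)] = 0.2300
  C_22 = (0.65)(0.85) − (-0.15)(-0.10) = 0.5375
  C_23 = −[(0.65)(-0.40) − (-0.20)(-0.10)] = 0.2800
  C_31 = (-0.20)(-0.30) − (-0.15)(0.85) = 0.1875
  C_32 = −[(0.65)(-0.30) − (-0.15)(-0.30)] = 0.2400
  C_33 = (0.65)(0.85) − (-0.20)(-0.30) = 0.4925
det(I−A) = Σ_j (I−A)_1j·C_1j = (0.65)(0.6025) + (-0.20)(0.2850) + (-0.15)(0.2050) = 0.303875
adj(I−A) = Cᵀ =
  [ 0.6025   0.2300   0.1875]
  [ 0.2850   0.5375   0.2400]
  [ 0.2050   0.2800   0.4925]
(I − A)⁻¹ = adj(I−A) / det(I−A) ≈
  [   1.9827     0.7569     0.6170]
  [   0.9379     1.7688     0.7898]
  [   0.6746     0.9214     1.6207]
First solve x = (I − A)⁻¹ d = adj(I−A)·d / det(I−A); in particular x_3 = (0.2050·1000 + 0.2800·875 + 0.4925·275) / 0.303875 = 585.4375 / 0.303875 ≈ 1926.5734.
Intermediate flow from 3 to 3: z_33 = a_33 · x_3 = 0.15 × 585.4375 / 0.303875 = 87.815625 / 0.303875 ≈ 288.99.

z_33 = 288.99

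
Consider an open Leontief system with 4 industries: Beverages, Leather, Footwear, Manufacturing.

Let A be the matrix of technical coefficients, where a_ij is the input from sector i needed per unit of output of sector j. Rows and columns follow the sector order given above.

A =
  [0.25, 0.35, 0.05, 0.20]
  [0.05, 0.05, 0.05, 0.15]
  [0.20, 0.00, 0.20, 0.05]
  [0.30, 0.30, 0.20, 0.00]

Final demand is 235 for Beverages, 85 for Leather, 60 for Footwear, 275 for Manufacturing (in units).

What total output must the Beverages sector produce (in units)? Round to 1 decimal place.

x_1 = 586.9

I − A =
  [   0.75    -0.35    -0.05    -0.20]
  [  -0.05     0.95    -0.05    -0.15]
  [  -0.20     0.00     0.80    -0.05]
  [  -0.30    -0.30    -0.20     1.00]
Compute the cofactors C_ij = (−1)^(i+j)·(3×3 minor ij) of I−A; the adjugate is their transpose:
adj(I−A) = Cᵀ =
  [ 0.71375   0.32525   0.11425   0.19725]
  [ 0.09225   0.52575   0.06375   0.10050]
  [ 0.19600   0.09850   0.58550   0.08325]
  [ 0.28100   0.27500   0.17050   0.54300]
det(I−A) = Σ_j (I−A)_1j·C_1j = (0.75)(0.71375) + (-0.35)(0.09225) + (-0.05)(0.19600) + (-0.20)(0.28100) = 0.437025
(I − A)⁻¹ = adj(I−A) / det(I−A) ≈
  [   1.6332     0.7442     0.2614     0.4513]
  [   0.2111     1.2030     0.1459     0.2300]
  [   0.4485     0.2254     1.3397     0.1905]
  [   0.6430     0.6293     0.3901     1.2425]
x = (I − A)⁻¹ d = adj(I−A)·d / det(I−A), with det(I−A) = 0.437025:
  x_1 = (0.71375·235 + 0.32525·85 + 0.11425·60 + 0.19725·275) / 0.437025 = 256.47625 / 0.437025 ≈ 586.9
  x_2 = (0.09225·235 + 0.52575·85 + 0.06375·60 + 0.10050·275) / 0.437025 = 97.83 / 0.437025 ≈ 223.9
  x_3 = (0.19600·235 + 0.09850·85 + 0.58550·60 + 0.08325·275) / 0.437025 = 112.45625 / 0.437025 ≈ 257.3
  x_4 = (0.28100·235 + 0.27500·85 + 0.17050·60 + 0.54300·275) / 0.437025 = 248.965 / 0.437025 ≈ 569.7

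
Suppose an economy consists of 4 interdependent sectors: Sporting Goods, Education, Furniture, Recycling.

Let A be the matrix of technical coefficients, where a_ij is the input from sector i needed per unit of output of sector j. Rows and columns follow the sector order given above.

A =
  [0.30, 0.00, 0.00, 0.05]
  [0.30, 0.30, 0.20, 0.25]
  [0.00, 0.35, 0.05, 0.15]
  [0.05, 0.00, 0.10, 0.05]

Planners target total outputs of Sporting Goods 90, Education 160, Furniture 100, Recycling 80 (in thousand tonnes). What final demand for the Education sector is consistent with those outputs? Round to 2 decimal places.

d_E = 45.00

I − A =
  [   0.70     0.00     0.00    -0.05]
  [  -0.30     0.70    -0.20    -0.25]
  [   0.00    -0.35     0.95    -0.15]
  [  -0.05     0.00    -0.10     0.95]
d = (I − A) x:
  d_S = (+0.70)·90 + (+0.00)·160 + (+0.00)·100 + (-0.05)·80 = 59.00
  d_E = (-0.30)·90 + (+0.70)·160 + (-0.20)·100 + (-0.25)·80 = 45.00
  d_F = (+0.00)·90 + (-0.35)·160 + (+0.95)·100 + (-0.15)·80 = 27.00
  d_R = (-0.05)·90 + (+0.00)·160 + (-0.10)·100 + (+0.95)·80 = 61.50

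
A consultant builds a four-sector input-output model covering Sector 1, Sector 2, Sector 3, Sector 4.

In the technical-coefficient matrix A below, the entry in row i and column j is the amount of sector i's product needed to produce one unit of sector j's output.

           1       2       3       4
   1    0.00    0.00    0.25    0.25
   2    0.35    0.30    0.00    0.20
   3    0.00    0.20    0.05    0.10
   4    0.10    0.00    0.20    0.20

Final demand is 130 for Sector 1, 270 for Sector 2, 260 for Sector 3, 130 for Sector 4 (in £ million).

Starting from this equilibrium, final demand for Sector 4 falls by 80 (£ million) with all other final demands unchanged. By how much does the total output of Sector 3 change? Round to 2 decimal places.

I − A =
  [   1.00     0.00    -0.25    -0.25]
  [  -0.35     0.70     0.00    -0.20]
  [   0.00    -0.20     0.95    -0.10]
  [  -0.10     0.00    -0.20     0.80]
Compute the cofactors C_ij = (−1)^(i+j)·(3×3 minor ij) of I−A; the adjugate is their transpose:
adj(I−A) = Cᵀ =
  [ 0.510000   0.050000   0.175000   0.193750]
  [ 0.278000   0.713750   0.132500   0.281875]
  [ 0.067000   0.155000   0.542500   0.127500]
  [ 0.080500   0.045000   0.157500   0.647500]
det(I−A) = Σ_j (I−A)_1j·C_1j = (1.00)(0.510000) + (0.00)(0.278000) + (-0.25)(0.067000) + (-0.25)(0.080500) = 0.473125
(I − A)⁻¹ = adj(I−A) / det(I−A) ≈
  [   1.0779     0.1057     0.3699     0.4095]
  [   0.5876     1.5086     0.2801     0.5958]
  [   0.1416     0.3276     1.1466     0.2695]
  [   0.1701     0.0951     0.3329     1.3686]
Δx = (I − A)⁻¹ Δd with Δd having -80 in the Sector 4 component and 0 elsewhere.
So Δx_3 = L_34 · (-80), where L_34 = adj(I−A)_34 / det(I−A) = 0.127500 / 0.473125.
Δx_3 = 0.127500 × (-80) / 0.473125 = -10.20 / 0.473125 ≈ -21.56.

Δx_3 = -21.56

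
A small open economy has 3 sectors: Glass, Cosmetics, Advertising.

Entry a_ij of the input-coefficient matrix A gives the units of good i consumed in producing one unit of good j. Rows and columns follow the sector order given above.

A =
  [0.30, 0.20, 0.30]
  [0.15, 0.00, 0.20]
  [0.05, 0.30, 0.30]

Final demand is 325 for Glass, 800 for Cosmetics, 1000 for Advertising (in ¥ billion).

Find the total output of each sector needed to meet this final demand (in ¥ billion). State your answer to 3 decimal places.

x_G = 1846.154, x_C = 1519.231, x_A = 2211.538

I − A =
  [   0.70    -0.20    -0.30]
  [  -0.15     1.00    -0.20]
  [  -0.05    -0.30     0.70]
Cofactors of I−A, C_ij = (−1)^(i+j)·(minor ij) (rows/columns in the sector order above):
  C_11 = (1.00)(0.70) − (-0.20)(-0.30) = 0.6400
  C_12 = −[(-0.15)(0.70) − (-0.20)(-0.05)] = 0.1150
  C_13 = (-0.15)(-0.30) − (1.00)(-0.05) = 0.0950
  C_21 = −[(-0.20)(0.70) − (-0.30)(-0.30)] = 0.2300
  C_22 = (0.70)(0.70) − (-0.30)(-0.05) = 0.4750
  C_23 = −[(0.70)(-0.30) − (-0.20)(-0.05)] = 0.2200
  C_31 = (-0.20)(-0.20) − (-0.30)(1.00) = 0.3400
  C_32 = −[(0.70)(-0.20) − (-0.30)(-0.15)] = 0.1850
  C_33 = (0.70)(1.00) − (-0.20)(-0.15) = 0.6700
det(I−A) = Σ_j (I−A)_1j·C_1j = (0.70)(0.6400) + (-0.20)(0.1150) + (-0.30)(0.0950) = 0.3965
adj(I−A) = Cᵀ =
  [ 0.6400   0.2300   0.3400]
  [ 0.1150   0.4750   0.1850]
  [ 0.0950   0.2200   0.6700]
(I − A)⁻¹ = adj(I−A) / det(I−A) ≈
  [   1.6141     0.5801     0.8575]
  [   0.2900     1.1980     0.4666]
  [   0.2396     0.5549     1.6898]
x = (I − A)⁻¹ d = adj(I−A)·d / det(I−A), with det(I−A) = 0.3965:
  x_G = (0.6400·325 + 0.2300·800 + 0.3400·1000) / 0.3965 = 732.00 / 0.3965 ≈ 1846.154
  x_C = (0.1150·325 + 0.4750·800 + 0.1850·1000) / 0.3965 = 602.375 / 0.3965 ≈ 1519.231
  x_A = (0.0950·325 + 0.2200·800 + 0.6700·1000) / 0.3965 = 876.875 / 0.3965 ≈ 2211.538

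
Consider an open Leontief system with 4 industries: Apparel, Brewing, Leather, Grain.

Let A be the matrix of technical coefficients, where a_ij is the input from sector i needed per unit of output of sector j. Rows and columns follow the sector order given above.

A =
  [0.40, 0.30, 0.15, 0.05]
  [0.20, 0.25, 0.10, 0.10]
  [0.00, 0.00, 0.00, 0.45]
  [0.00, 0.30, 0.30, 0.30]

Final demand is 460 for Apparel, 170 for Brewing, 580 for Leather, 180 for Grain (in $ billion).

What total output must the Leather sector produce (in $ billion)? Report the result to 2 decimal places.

x_3 = 1089.42

I − A =
  [   0.60    -0.30    -0.15    -0.05]
  [  -0.20     0.75    -0.10    -0.10]
  [   0.00     0.00     1.00    -0.45]
  [   0.00    -0.30    -0.30     0.70]
Compute the cofactors C_ij = (−1)^(i+j)·(3×3 minor ij) of I−A; the adjugate is their transpose:
adj(I−A) = Cᵀ =
  [ 0.380250   0.204750   0.117000   0.131625]
  [ 0.113000   0.339000   0.084000   0.110500]
  [ 0.027000   0.081000   0.252000   0.175500]
  [ 0.060000   0.180000   0.144000   0.390000]
det(I−A) = Σ_j (I−A)_1j·C_1j = (0.60)(0.380250) + (-0.30)(0.113000) + (-0.15)(0.027000) + (-0.05)(0.060000) = 0.1872
(I − A)⁻¹ = adj(I−A) / det(I−A) ≈
  [   2.0313     1.0938     0.6250     0.7031]
  [   0.6036     1.8109     0.4487     0.5903]
  [   0.1442     0.4327     1.3462     0.9375]
  [   0.3205     0.9615     0.7692     2.0833]
x = (I − A)⁻¹ d = adj(I−A)·d / det(I−A), with det(I−A) = 0.1872:
  x_1 = (0.380250·460 + 0.204750·170 + 0.117000·580 + 0.131625·180) / 0.1872 = 301.275 / 0.1872 ≈ 1609.38
  x_2 = (0.113000·460 + 0.339000·170 + 0.084000·580 + 0.110500·180) / 0.1872 = 178.22 / 0.1872 ≈ 952.03
  x_3 = (0.027000·460 + 0.081000·170 + 0.252000·580 + 0.175500·180) / 0.1872 = 203.94 / 0.1872 ≈ 1089.42
  x_4 = (0.060000·460 + 0.180000·170 + 0.144000·580 + 0.390000·180) / 0.1872 = 211.92 / 0.1872 ≈ 1132.05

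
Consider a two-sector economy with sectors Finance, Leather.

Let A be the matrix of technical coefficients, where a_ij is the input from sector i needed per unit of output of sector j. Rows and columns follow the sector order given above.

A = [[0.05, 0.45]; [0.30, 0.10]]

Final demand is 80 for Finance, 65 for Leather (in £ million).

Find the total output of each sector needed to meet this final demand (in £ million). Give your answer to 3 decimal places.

x_F = 140.625, x_L = 119.097

I − A =
  [   0.95    -0.45]
  [  -0.30     0.90]
det(I−A) = (0.95)(0.90) − (-0.45)(-0.30) = 0.7200
adj(I−A) = [[0.90, 0.45], [0.30, 0.95]]
(I − A)⁻¹ = adj(I−A) / det(I−A) ≈
  [   1.2500     0.6250]
  [   0.4167     1.3194]
x = (I − A)⁻¹ d = adj(I−A)·d / det(I−A), with det(I−A) = 0.7200:
  x_F = (0.90·80 + 0.45·65) / 0.7200 = 101.25 / 0.7200 = 140.625
  x_L = (0.30·80 + 0.95·65) / 0.7200 = 85.75 / 0.7200 ≈ 119.097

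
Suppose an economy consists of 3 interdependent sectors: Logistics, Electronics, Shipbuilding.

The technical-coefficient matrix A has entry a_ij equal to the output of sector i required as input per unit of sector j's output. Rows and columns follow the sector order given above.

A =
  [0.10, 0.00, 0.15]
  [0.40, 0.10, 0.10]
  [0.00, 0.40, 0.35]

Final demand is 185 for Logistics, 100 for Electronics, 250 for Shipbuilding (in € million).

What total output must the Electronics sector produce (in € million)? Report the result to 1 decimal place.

I − A =
  [   0.90     0.00    -0.15]
  [  -0.40     0.90    -0.10]
  [   0.00    -0.40     0.65]
Cofactors of I−A, C_ij = (−1)^(i+j)·(minor ij) (rows/columns in the sector order above):
  C_11 = (0.90)(0.65) − (-0.10)(-0.40) = 0.5450
  C_12 = −[(-0.40)(0.65) − (-0.10)(0.00)] = 0.2600
  C_13 = (-0.40)(-0.40) − (0.90)(0.00) = 0.1600
  C_21 = −[(0.00)(0.65) − (-0.15)(-0.40)] = 0.0600
  C_22 = (0.90)(0.65) − (-0.15)(0.00) = 0.5850
  C_23 = −[(0.90)(-0.40) − (0.00)(0.00)] = 0.3600
  C_31 = (0.00)(-0.10) − (-0.15)(0.90) = 0.1350
  C_32 = −[(0.90)(-0.10) − (-0.15)(-0.40)] = 0.1500
  C_33 = (0.90)(0.90) − (0.00)(-0.40) = 0.8100
det(I−A) = Σ_j (I−A)_1j·C_1j = (0.90)(0.5450) + (0.00)(0.2600) + (-0.15)(0.1600) = 0.4665
adj(I−A) = Cᵀ =
  [ 0.5450   0.0600   0.1350]
  [ 0.2600   0.5850   0.1500]
  [ 0.1600   0.3600   0.8100]
(I − A)⁻¹ = adj(I−A) / det(I−A) ≈
  [   1.1683     0.1286     0.2894]
  [   0.5573     1.2540     0.3215]
  [   0.3430     0.7717     1.7363]
x = (I − A)⁻¹ d = adj(I−A)·d / det(I−A), with det(I−A) = 0.4665:
  x_L = (0.5450·185 + 0.0600·100 + 0.1350·250) / 0.4665 = 140.575 / 0.4665 ≈ 301.3
  x_E = (0.2600·185 + 0.5850·100 + 0.1500·250) / 0.4665 = 144.10 / 0.4665 ≈ 308.9
  x_S = (0.1600·185 + 0.3600·100 + 0.8100·250) / 0.4665 = 268.10 / 0.4665 ≈ 574.7

x_E = 308.9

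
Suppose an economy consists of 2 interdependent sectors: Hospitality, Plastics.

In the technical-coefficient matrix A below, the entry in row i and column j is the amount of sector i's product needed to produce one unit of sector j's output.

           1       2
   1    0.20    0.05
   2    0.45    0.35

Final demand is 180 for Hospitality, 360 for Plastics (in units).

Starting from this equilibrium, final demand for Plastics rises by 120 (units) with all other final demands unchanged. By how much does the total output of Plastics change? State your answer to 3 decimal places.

I − A =
  [   0.80    -0.05]
  [  -0.45     0.65]
det(I−A) = (0.80)(0.65) − (-0.05)(-0.45) = 0.4975
adj(I−A) = [[0.65, 0.05], [0.45, 0.80]]
(I − A)⁻¹ = adj(I−A) / det(I−A) ≈
  [   1.3065     0.1005]
  [   0.9045     1.6080]
Δx = (I − A)⁻¹ Δd with Δd having +120 in the Plastics component and 0 elsewhere.
So Δx_2 = L_22 · (+120), where L_22 = adj(I−A)_22 / det(I−A) = 0.80 / 0.4975.
Δx_2 = 0.80 × (+120) / 0.4975 = 96.00 / 0.4975 ≈ 192.965.

Δx_2 = 192.965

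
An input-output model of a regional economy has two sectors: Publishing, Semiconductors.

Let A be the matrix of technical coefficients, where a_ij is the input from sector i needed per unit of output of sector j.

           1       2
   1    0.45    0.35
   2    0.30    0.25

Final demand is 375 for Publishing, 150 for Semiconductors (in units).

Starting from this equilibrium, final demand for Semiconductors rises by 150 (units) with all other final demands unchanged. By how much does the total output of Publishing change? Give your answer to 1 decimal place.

Δx_1 = 170.7

I − A =
  [   0.55    -0.35]
  [  -0.30     0.75]
det(I−A) = (0.55)(0.75) − (-0.35)(-0.30) = 0.3075
adj(I−A) = [[0.75, 0.35], [0.30, 0.55]]
(I − A)⁻¹ = adj(I−A) / det(I−A) ≈
  [   2.4390     1.1382]
  [   0.9756     1.7886]
Δx = (I − A)⁻¹ Δd with Δd having +150 in the Semiconductors component and 0 elsewhere.
So Δx_1 = L_12 · (+150), where L_12 = adj(I−A)_12 / det(I−A) = 0.35 / 0.3075.
Δx_1 = 0.35 × (+150) / 0.3075 = 52.50 / 0.3075 ≈ 170.7.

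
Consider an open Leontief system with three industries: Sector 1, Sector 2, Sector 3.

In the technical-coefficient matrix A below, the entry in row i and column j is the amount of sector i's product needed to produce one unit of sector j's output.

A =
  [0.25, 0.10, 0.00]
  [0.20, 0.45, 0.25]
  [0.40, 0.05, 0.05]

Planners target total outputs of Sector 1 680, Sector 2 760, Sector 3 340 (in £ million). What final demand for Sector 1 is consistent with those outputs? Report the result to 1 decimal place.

d_1 = 434.0

I − A =
  [   0.75    -0.10     0.00]
  [  -0.20     0.55    -0.25]
  [  -0.40    -0.05     0.95]
d = (I − A) x:
  d_1 = (+0.75)·680 + (-0.10)·760 + (+0.00)·340 = 434.0
  d_2 = (-0.20)·680 + (+0.55)·760 + (-0.25)·340 = 197.0
  d_3 = (-0.40)·680 + (-0.05)·760 + (+0.95)·340 = 13.0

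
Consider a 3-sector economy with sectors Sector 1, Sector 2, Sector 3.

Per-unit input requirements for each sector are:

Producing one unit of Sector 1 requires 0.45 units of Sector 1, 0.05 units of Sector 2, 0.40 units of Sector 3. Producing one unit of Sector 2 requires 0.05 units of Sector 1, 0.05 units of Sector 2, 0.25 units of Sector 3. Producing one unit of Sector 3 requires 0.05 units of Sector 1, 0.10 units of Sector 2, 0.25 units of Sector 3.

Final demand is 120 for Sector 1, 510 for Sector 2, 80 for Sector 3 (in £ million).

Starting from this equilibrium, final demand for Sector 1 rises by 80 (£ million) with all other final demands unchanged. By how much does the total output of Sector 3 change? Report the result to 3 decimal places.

I − A =
  [   0.55    -0.05    -0.05]
  [  -0.05     0.95    -0.10]
  [  -0.40    -0.25     0.75]
Cofactors of I−A, C_ij = (−1)^(i+j)·(minor ij) (rows/columns in the sector order above):
  C_11 = (0.95)(0.75) − (-0.10)(-0.25) = 0.6875
  C_12 = −[(-0.05)(0.75) − (-0.10)(-0.40)] = 0.0775
  C_13 = (-0.05)(-0.25) − (0.95)(-0.40) = 0.3925
  C_21 = −[(-0.05)(0.75) − (-0.05)(-0.25)] = 0.0500
  C_22 = (0.55)(0.75) − (-0.05)(-0.40) = 0.3925
  C_23 = −[(0.55)(-0.25) − (-0.05)(-0.40)] = 0.1575
  C_31 = (-0.05)(-0.10) − (-0.05)(0.95) = 0.0525
  C_32 = −[(0.55)(-0.10) − (-0.05)(-0.05)] = 0.0575
  C_33 = (0.55)(0.95) − (-0.05)(-0.05) = 0.5200
det(I−A) = Σ_j (I−A)_1j·C_1j = (0.55)(0.6875) + (-0.05)(0.0775) + (-0.05)(0.3925) = 0.354625
adj(I−A) = Cᵀ =
  [ 0.6875   0.0500   0.0525]
  [ 0.0775   0.3925   0.0575]
  [ 0.3925   0.1575   0.5200]
(I − A)⁻¹ = adj(I−A) / det(I−A) ≈
  [   1.9387     0.1410     0.1480]
  [   0.2185     1.1068     0.1621]
  [   1.1068     0.4441     1.4663]
Δx = (I − A)⁻¹ Δd with Δd having +80 in the Sector 1 component and 0 elsewhere.
So Δx_3 = L_31 · (+80), where L_31 = adj(I−A)_31 / det(I−A) = 0.3925 / 0.354625.
Δx_3 = 0.3925 × (+80) / 0.354625 = 31.40 / 0.354625 ≈ 88.544.

Δx_3 = 88.544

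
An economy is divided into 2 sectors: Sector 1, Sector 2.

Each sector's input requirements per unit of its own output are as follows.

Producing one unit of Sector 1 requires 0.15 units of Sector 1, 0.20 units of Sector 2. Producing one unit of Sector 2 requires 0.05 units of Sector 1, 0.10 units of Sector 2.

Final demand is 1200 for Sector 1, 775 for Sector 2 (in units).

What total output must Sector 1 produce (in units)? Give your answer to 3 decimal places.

x_1 = 1481.788

I − A =
  [   0.85    -0.05]
  [  -0.20     0.90]
det(I−A) = (0.85)(0.90) − (-0.05)(-0.20) = 0.7550
adj(I−A) = [[0.90, 0.05], [0.20, 0.85]]
(I − A)⁻¹ = adj(I−A) / det(I−A) ≈
  [   1.1921     0.0662]
  [   0.2649     1.1258]
x = (I − A)⁻¹ d = adj(I−A)·d / det(I−A), with det(I−A) = 0.7550:
  x_1 = (0.90·1200 + 0.05·775) / 0.7550 = 1118.75 / 0.7550 ≈ 1481.788
  x_2 = (0.20·1200 + 0.85·775) / 0.7550 = 898.75 / 0.7550 ≈ 1190.397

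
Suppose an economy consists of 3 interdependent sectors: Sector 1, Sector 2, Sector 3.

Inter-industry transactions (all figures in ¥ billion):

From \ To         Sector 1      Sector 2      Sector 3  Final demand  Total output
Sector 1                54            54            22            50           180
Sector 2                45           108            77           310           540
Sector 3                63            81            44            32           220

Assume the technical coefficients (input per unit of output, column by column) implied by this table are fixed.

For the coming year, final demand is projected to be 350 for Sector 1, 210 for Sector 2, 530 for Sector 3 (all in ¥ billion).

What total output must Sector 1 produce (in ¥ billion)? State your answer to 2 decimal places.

x_1 = 825.13

Technical coefficients a_ij = z_ij / X_j:
  a_11 = 54/180 = 0.30, a_21 = 45/180 = 0.25, a_31 = 63/180 = 0.35
  a_12 = 54/540 = 0.10, a_22 = 108/540 = 0.20, a_32 = 81/540 = 0.15
  a_13 = 22/220 = 0.10, a_23 = 77/220 = 0.35, a_33 = 44/220 = 0.20
I − A =
  [   0.70    -0.10    -0.10]
  [  -0.25     0.80    -0.35]
  [  -0.35    -0.15     0.80]
Cofactors of I−A, C_ij = (−1)^(i+j)·(minor ij) (rows/columns in the sector order above):
  C_11 = (0.80)(0.80) − (-0.35)(-0.15) = 0.5875
  C_12 = −[(-0.25)(0.80) − (-0.35)(-0.35)] = 0.3225
  C_13 = (-0.25)(-0.15) − (0.80)(-0.35) = 0.3175
  C_21 = −[(-0.10)(0.80) − (-0.10)(-0.15)] = 0.0950
  C_22 = (0.70)(0.80) − (-0.10)(-0.35) = 0.5250
  C_23 = −[(0.70)(-0.15) − (-0.10)(-0.35)] = 0.1400
  C_31 = (-0.10)(-0.35) − (-0.10)(0.80) = 0.1150
  C_32 = −[(0.70)(-0.35) − (-0.10)(-0.25)] = 0.2700
  C_33 = (0.70)(0.80) − (-0.10)(-0.25) = 0.5350
det(I−A) = Σ_j (I−A)_1j·C_1j = (0.70)(0.5875) + (-0.10)(0.3225) + (-0.10)(0.3175) = 0.34725
adj(I−A) = Cᵀ =
  [ 0.5875   0.0950   0.1150]
  [ 0.3225   0.5250   0.2700]
  [ 0.3175   0.1400   0.5350]
(I − A)⁻¹ = adj(I−A) / det(I−A) ≈
  [   1.6919     0.2736     0.3312]
  [   0.9287     1.5119     0.7775]
  [   0.9143     0.4032     1.5407]
x = (I − A)⁻¹ d = adj(I−A)·d / det(I−A), with det(I−A) = 0.34725:
  x_1 = (0.5875·350 + 0.0950·210 + 0.1150·530) / 0.34725 = 286.525 / 0.34725 ≈ 825.13
  x_2 = (0.3225·350 + 0.5250·210 + 0.2700·530) / 0.34725 = 366.225 / 0.34725 ≈ 1054.64
  x_3 = (0.3175·350 + 0.1400·210 + 0.5350·530) / 0.34725 = 424.075 / 0.34725 ≈ 1221.24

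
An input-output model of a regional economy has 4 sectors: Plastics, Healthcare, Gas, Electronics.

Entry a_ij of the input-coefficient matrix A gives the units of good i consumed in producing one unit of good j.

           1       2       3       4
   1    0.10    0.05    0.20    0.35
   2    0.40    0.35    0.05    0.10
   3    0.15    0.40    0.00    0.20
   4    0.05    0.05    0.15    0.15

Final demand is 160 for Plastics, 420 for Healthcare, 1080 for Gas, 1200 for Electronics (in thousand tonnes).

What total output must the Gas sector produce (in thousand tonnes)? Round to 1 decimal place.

x_3 = 2650.2

I − A =
  [   0.90    -0.05    -0.20    -0.35]
  [  -0.40     0.65    -0.05    -0.10]
  [  -0.15    -0.40     1.00    -0.20]
  [  -0.05    -0.05    -0.15     0.85]
Compute the cofactors C_ij = (−1)^(i+j)·(3×3 minor ij) of I−A; the adjugate is their transpose:
adj(I−A) = Cᵀ =
  [ 0.504500   0.149500   0.147375   0.260000]
  [ 0.342125   0.685125   0.140875   0.254625]
  [ 0.230625   0.317500   0.457125   0.239875]
  [ 0.090500   0.105125   0.097625   0.495125]
det(I−A) = Σ_j (I−A)_1j·C_1j = (0.90)(0.504500) + (-0.05)(0.342125) + (-0.20)(0.230625) + (-0.35)(0.090500) = 0.35914375
(I − A)⁻¹ = adj(I−A) / det(I−A) ≈
  [   1.4047     0.4163     0.4104     0.7239]
  [   0.9526     1.9077     0.3923     0.7090]
  [   0.6422     0.8840     1.2728     0.6679]
  [   0.2520     0.2927     0.2718     1.3786]
x = (I − A)⁻¹ d = adj(I−A)·d / det(I−A), with det(I−A) = 0.35914375:
  x_1 = (0.504500·160 + 0.149500·420 + 0.147375·1080 + 0.260000·1200) / 0.35914375 = 614.675 / 0.35914375 ≈ 1711.5
  x_2 = (0.342125·160 + 0.685125·420 + 0.140875·1080 + 0.254625·1200) / 0.35914375 = 800.1875 / 0.35914375 ≈ 2228.0
  x_3 = (0.230625·160 + 0.317500·420 + 0.457125·1080 + 0.239875·1200) / 0.35914375 = 951.795 / 0.35914375 ≈ 2650.2
  x_4 = (0.090500·160 + 0.105125·420 + 0.097625·1080 + 0.495125·1200) / 0.35914375 = 758.2175 / 0.35914375 ≈ 2111.2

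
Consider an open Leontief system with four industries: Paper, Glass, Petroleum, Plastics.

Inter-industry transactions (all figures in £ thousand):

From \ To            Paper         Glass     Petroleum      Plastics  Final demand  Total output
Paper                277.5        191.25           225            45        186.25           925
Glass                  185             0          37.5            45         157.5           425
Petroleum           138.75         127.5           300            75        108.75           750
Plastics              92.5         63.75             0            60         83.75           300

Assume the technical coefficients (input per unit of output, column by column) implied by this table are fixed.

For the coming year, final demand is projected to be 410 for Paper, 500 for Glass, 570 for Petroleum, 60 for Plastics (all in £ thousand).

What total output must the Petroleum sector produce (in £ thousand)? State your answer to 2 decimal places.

Technical coefficients a_ij = z_ij / X_j:
  a_11 = 277.5/925 = 0.30, a_21 = 185/925 = 0.20, a_31 = 138.75/925 = 0.15, a_41 = 92.5/925 = 0.10
  a_12 = 191.25/425 = 0.45, a_22 = 0/425 = 0.00, a_32 = 127.5/425 = 0.30, a_42 = 63.75/425 = 0.15
  a_13 = 225/750 = 0.30, a_23 = 37.5/750 = 0.05, a_33 = 300/750 = 0.40, a_43 = 0/750 = 0.00
  a_14 = 45/300 = 0.15, a_24 = 45/300 = 0.15, a_34 = 75/300 = 0.25, a_44 = 60/300 = 0.20
I − A =
  [   0.70    -0.45    -0.30    -0.15]
  [  -0.20     1.00    -0.05    -0.15]
  [  -0.15    -0.30     0.60    -0.25]
  [  -0.10    -0.15     0.00     0.80]
Compute the cofactors C_ij = (−1)^(i+j)·(3×3 minor ij) of I−A; the adjugate is their transpose:
adj(I−A) = Cᵀ =
  [ 0.452625   0.312750   0.252375   0.222375]
  [ 0.112250   0.283500   0.079750   0.099125]
  [ 0.201625   0.258375   0.446000   0.225625]
  [ 0.077625   0.092250   0.046500   0.289125]
det(I−A) = Σ_j (I−A)_1j·C_1j = (0.70)(0.452625) + (-0.45)(0.112250) + (-0.30)(0.201625) + (-0.15)(0.077625) = 0.19419375
(I − A)⁻¹ = adj(I−A) / det(I−A) ≈
  [   2.3308     1.6105     1.2996     1.1451]
  [   0.5780     1.4599     0.4107     0.5104]
  [   1.0383     1.3305     2.2967     1.1619]
  [   0.3997     0.4750     0.2395     1.4888]
x = (I − A)⁻¹ d = adj(I−A)·d / det(I−A), with det(I−A) = 0.19419375:
  x_1 = (0.452625·410 + 0.312750·500 + 0.252375·570 + 0.222375·60) / 0.19419375 = 499.1475 / 0.19419375 ≈ 2570.36
  x_2 = (0.112250·410 + 0.283500·500 + 0.079750·570 + 0.099125·60) / 0.19419375 = 239.1775 / 0.19419375 ≈ 1231.64
  x_3 = (0.201625·410 + 0.258375·500 + 0.446000·570 + 0.225625·60) / 0.19419375 = 479.61125 / 0.19419375 ≈ 2469.76
  x_4 = (0.077625·410 + 0.092250·500 + 0.046500·570 + 0.289125·60) / 0.19419375 = 121.80375 / 0.19419375 ≈ 627.23

x_3 = 2469.76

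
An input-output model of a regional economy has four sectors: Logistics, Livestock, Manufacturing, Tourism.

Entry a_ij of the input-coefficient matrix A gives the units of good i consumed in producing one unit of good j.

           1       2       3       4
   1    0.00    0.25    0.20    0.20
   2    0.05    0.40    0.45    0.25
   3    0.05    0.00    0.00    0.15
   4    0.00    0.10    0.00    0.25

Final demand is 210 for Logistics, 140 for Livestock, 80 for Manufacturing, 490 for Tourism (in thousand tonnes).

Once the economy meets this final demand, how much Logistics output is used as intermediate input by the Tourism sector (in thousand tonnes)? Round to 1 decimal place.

I − A =
  [   1.00    -0.25    -0.20    -0.20]
  [  -0.05     0.60    -0.45    -0.25]
  [  -0.05     0.00     1.00    -0.15]
  [   0.00    -0.10     0.00     0.75]
Compute the cofactors C_ij = (−1)^(i+j)·(3×3 minor ij) of I−A; the adjugate is their transpose:
adj(I−A) = Cᵀ =
  [ 0.418250   0.210500   0.178375   0.217375]
  [ 0.054375   0.742500   0.345000   0.331000]
  [ 0.022000   0.025375   0.414625   0.097250]
  [ 0.007250   0.099000   0.046000   0.575875]
det(I−A) = Σ_j (I−A)_1j·C_1j = (1.00)(0.418250) + (-0.25)(0.054375) + (-0.20)(0.022000) + (-0.20)(0.007250) = 0.39880625
(I − A)⁻¹ = adj(I−A) / det(I−A) ≈
  [   1.0488     0.5278     0.4473     0.5451]
  [   0.1363     1.8618     0.8651     0.8300]
  [   0.0552     0.0636     1.0397     0.2439]
  [   0.0182     0.2482     0.1153     1.4440]
First solve x = (I − A)⁻¹ d = adj(I−A)·d / det(I−A); in particular x_4 = (0.007250·210 + 0.099000·140 + 0.046000·80 + 0.575875·490) / 0.39880625 = 301.24125 / 0.39880625 ≈ 755.357.
Intermediate flow from 1 to 4: z_14 = a_14 · x_4 = 0.20 × 301.24125 / 0.39880625 = 60.24825 / 0.39880625 ≈ 151.1.

z_14 = 151.1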